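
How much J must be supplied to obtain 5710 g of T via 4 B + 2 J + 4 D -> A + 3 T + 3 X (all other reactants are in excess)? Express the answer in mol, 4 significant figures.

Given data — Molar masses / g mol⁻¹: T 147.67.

25.78 mol

n(T) = 5710 / 147.67 = 38.67 mol
n(J) = (2/3) × 38.67 = 25.78 mol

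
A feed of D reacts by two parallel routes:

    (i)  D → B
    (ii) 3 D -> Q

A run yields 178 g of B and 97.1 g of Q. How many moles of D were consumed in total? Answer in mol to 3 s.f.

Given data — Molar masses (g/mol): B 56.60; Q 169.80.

4.86 mol

n(B) = 178 / 56.60 = 3.145 mol
n(Q) = 97.1 / 169.80 = 0.5718 mol
n(D) via (i) = (1/1)×3.145 = 3.145 mol
n(D) via (ii) = (3/1)×0.5718 = 1.715 mol
total n(D) = 3.145 + 1.715 = 4.860 mol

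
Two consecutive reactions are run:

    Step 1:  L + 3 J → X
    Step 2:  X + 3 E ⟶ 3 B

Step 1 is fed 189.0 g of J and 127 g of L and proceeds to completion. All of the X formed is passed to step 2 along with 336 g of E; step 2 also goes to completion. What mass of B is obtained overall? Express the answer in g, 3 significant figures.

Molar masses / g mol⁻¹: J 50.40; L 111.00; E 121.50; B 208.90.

Step 1:
n(J) = 189.0 / 50.40 = 3.750 mol
n(L) = 127.0 / 111.00 = 1.144 mol
n/ν for J = 3.750/3 = 1.250
n/ν for L = 1.144/1 = 1.144
Smallest n/ν is L → limiting reagent.
n(X) produced = (1/1) × 1.144 = 1.144 mol
Step 2:
n(X) available = 1.144 mol
n(E) = 336.0 / 121.50 = 2.765 mol
n/ν for X = 1.144/1 = 1.144
n/ν for E = 2.765/3 = 0.9217
Smallest n/ν is E → limiting reagent.
n(B) = (3/3) × 2.765 = 2.765 mol
mass = 2.765 × 208.90 = 577.6 g

578 g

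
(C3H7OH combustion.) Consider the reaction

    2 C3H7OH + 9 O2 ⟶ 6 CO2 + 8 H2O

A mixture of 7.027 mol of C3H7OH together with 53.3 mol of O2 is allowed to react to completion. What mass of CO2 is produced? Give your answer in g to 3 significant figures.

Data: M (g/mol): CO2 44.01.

n(C3H7OH) = 7.027 mol
n(O2) = 53.30 mol
n/ν → C3H7OH: 3.514, O2: 5.922; C3H7OH is limiting.
n(CO2) = (6/2) × 7.027 = 21.08 mol
mass = 21.08 × 44.01 = 927.7 g

928 g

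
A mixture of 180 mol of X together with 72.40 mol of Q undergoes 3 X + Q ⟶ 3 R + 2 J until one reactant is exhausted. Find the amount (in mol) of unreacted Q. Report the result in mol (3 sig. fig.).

n(X) = 180.0 mol
n(Q) = 72.40 mol
n/ν for X = 180.0/3 = 60.00
n/ν for Q = 72.40/1 = 72.40
Smallest n/ν is X → limiting reagent.
Q consumed = (1/3) × 180.0 = 60.00 mol
Q remaining = 72.40 − 60.00 = 12.40 mol

12.4 mol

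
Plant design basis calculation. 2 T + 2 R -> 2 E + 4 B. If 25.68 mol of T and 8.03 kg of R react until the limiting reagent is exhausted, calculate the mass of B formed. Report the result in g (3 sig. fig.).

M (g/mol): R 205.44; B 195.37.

n(T) = 25.68 mol
n(R) = 8.030×1000 / 205.44 = 39.09 mol
n/ν → T: 12.84, R: 19.55; T is limiting.
n(B) = (4/2) × 25.68 = 51.36 mol
mass = 51.36 × 195.37 = 10030 g

10000 g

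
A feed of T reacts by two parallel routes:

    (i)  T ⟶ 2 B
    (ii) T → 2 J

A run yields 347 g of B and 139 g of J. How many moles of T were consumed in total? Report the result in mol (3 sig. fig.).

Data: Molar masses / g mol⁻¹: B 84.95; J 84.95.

2.86 mol

n(B) = 347 / 84.95 = 4.085 mol
n(J) = 139 / 84.95 = 1.636 mol
n(T) via (i) = (1/2)×4.085 = 2.043 mol
n(T) via (ii) = (1/2)×1.636 = 0.8180 mol
total n(T) = 2.043 + 0.8180 = 2.861 mol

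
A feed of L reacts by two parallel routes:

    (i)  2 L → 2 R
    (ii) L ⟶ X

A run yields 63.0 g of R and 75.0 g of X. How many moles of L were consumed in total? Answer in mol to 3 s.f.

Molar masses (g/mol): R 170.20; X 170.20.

n(R) = 63.0 / 170.20 = 0.3702 mol
n(X) = 75.0 / 170.20 = 0.4407 mol
n(L) via (i) = (2/2)×0.3702 = 0.3702 mol
n(L) via (ii) = (1/1)×0.4407 = 0.4407 mol
total n(L) = 0.3702 + 0.4407 = 0.8109 mol

0.811 mol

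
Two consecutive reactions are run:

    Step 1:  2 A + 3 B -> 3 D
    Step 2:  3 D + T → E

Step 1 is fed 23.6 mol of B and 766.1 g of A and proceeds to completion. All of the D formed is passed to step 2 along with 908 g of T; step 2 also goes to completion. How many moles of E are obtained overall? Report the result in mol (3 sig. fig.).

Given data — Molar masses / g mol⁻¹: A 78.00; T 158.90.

Step 1:
n(B) = 23.60 mol
n(A) = 766.1 / 78.00 = 9.822 mol
n/ν for B = 23.60/3 = 7.867
n/ν for A = 9.822/2 = 4.911
Smallest n/ν is A → limiting reagent.
n(D) produced = (3/2) × 9.822 = 14.73 mol
Step 2:
n(D) available = 14.73 mol
n(T) = 908.0 / 158.90 = 5.714 mol
n/ν for D = 14.73/3 = 4.910
n/ν for T = 5.714/1 = 5.714
Smallest n/ν is D → limiting reagent.
n(E) = (1/3) × 14.73 = 4.910 mol

4.91 mol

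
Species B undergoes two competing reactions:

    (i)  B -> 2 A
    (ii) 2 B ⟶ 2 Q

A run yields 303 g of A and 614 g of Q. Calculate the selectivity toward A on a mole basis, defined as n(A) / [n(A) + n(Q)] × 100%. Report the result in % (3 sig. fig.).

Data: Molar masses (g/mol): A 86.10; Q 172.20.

n(A) = 303 / 86.10 = 3.519 mol
n(Q) = 614 / 172.20 = 3.566 mol
selectivity = 3.519/(3.519+3.566) × 100 = 49.67 %

49.7 %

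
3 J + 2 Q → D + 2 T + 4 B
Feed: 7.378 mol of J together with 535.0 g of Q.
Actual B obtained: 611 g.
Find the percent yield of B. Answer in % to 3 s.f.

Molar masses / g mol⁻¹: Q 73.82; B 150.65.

41.2 %

n(J) = 7.378 mol
n(Q) = 535.0 / 73.82 = 7.247 mol
n/ν for J = 7.378/3 = 2.459
n/ν for Q = 7.247/2 = 3.624
Smallest n/ν is J → limiting reagent.
theoretical n(B) = (4/3) × 7.378 = 9.837 mol → 1482 g
% yield = 611 / 1482 × 100 = 41.23 %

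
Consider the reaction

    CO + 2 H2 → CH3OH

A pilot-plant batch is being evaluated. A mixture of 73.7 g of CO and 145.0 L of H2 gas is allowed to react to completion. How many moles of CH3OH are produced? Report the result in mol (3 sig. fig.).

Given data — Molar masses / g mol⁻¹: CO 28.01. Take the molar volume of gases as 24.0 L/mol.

n(CO) = 73.70 / 28.01 = 2.631 mol
n(H2) = 145.0 / 24.0 = 6.042 mol
n/ν → CO: 2.631, H2: 3.021; CO is limiting.
n(CH3OH) = (1/1) × 2.631 = 2.631 mol

2.63 mol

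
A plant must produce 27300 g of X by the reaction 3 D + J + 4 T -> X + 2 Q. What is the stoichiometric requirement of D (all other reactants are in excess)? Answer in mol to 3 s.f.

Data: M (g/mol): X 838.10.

97.7 mol

n(X) = 27300 / 838.10 = 32.57 mol
n(D) = (3/1) × 32.57 = 97.71 mol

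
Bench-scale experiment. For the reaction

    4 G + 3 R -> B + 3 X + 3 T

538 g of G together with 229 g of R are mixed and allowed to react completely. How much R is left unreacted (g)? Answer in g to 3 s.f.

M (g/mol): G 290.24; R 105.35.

82.5 g

n(G) = 538.0 / 290.24 = 1.854 mol
n(R) = 229.0 / 105.35 = 2.174 mol
n/ν for G = 1.854/4 = 0.4635
n/ν for R = 2.174/3 = 0.7247
Smallest n/ν is G → limiting reagent.
R consumed = (3/4) × 1.854 = 1.391 mol
R remaining = 2.174 − 1.391 = 0.7830 mol
mass = 0.7830 × 105.35 = 82.49 g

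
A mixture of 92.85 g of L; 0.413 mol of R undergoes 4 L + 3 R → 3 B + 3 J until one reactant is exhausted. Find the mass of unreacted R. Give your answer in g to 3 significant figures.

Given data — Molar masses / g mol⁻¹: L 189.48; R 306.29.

n(L) = 92.85 / 189.48 = 0.4900 mol
n(R) = 0.4130 mol
n/ν → L: 0.1225, R: 0.1377; L is limiting.
R consumed = (3/4) × 0.4900 = 0.3675 mol
R remaining = 0.4130 − 0.3675 = 0.04550 mol
mass = 0.04550 × 306.29 = 13.94 g

13.9 g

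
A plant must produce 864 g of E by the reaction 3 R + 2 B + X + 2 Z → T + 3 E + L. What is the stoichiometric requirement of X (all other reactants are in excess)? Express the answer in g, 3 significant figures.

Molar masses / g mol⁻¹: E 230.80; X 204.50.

255 g

n(E) = 864 / 230.80 = 3.744 mol
n(X) = (1/3) × 3.744 = 1.248 mol
mass = 1.248 × 204.50 = 255.2 g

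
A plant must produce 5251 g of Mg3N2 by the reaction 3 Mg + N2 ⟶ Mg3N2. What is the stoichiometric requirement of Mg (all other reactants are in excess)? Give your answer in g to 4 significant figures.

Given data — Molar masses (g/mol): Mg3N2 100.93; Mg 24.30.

3793 g

n(Mg3N2) = 5251 / 100.93 = 52.03 mol
n(Mg) = (3/1) × 52.03 = 156.1 mol
mass = 156.1 × 24.30 = 3793 g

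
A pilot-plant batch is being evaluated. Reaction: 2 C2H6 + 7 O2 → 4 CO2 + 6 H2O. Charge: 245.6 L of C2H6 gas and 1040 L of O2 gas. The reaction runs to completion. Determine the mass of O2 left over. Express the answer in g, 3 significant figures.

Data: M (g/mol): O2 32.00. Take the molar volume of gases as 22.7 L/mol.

n(C2H6) = 245.6 / 22.7 = 10.82 mol
n(O2) = 1040 / 22.7 = 45.81 mol
n/ν for C2H6 = 10.82/2 = 5.410
n/ν for O2 = 45.81/7 = 6.544
Smallest n/ν is C2H6 → limiting reagent.
O2 consumed = (7/2) × 10.82 = 37.87 mol
O2 remaining = 45.81 − 37.87 = 7.940 mol
mass = 7.940 × 32.00 = 254.1 g

254 g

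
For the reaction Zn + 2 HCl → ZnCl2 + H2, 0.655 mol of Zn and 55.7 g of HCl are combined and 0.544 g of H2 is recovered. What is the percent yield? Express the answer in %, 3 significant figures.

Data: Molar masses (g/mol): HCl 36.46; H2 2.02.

41.1 %

n(Zn) = 0.6550 mol
n(HCl) = 55.70 / 36.46 = 1.528 mol
n/ν for Zn = 0.6550/1 = 0.6550
n/ν for HCl = 1.528/2 = 0.7640
Smallest n/ν is Zn → limiting reagent.
theoretical n(H2) = (1/1) × 0.6550 = 0.6550 mol → 1.323 g
% yield = 0.544 / 1.323 × 100 = 41.12 %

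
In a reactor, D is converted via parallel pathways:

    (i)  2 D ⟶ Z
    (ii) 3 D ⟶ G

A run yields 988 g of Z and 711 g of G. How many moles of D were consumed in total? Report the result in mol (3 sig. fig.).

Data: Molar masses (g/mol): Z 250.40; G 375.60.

13.6 mol

n(Z) = 988 / 250.40 = 3.946 mol
n(G) = 711 / 375.60 = 1.893 mol
n(D) via (i) = (2/1)×3.946 = 7.892 mol
n(D) via (ii) = (3/1)×1.893 = 5.679 mol
total n(D) = 7.892 + 5.679 = 13.57 mol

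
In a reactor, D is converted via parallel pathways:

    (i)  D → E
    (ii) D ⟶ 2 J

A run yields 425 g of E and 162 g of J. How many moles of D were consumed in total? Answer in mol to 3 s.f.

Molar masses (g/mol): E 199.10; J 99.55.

2.95 mol

n(E) = 425 / 199.10 = 2.135 mol
n(J) = 162 / 99.55 = 1.627 mol
n(D) via (i) = (1/1)×2.135 = 2.135 mol
n(D) via (ii) = (1/2)×1.627 = 0.8135 mol
total n(D) = 2.135 + 0.8135 = 2.949 mol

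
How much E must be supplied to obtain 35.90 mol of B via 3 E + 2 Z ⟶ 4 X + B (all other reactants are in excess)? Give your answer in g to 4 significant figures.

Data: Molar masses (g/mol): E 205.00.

22080 g

n(B) = 35.90 mol
n(E) = (3/1) × 35.90 = 107.7 mol
mass = 107.7 × 205.00 = 22080 g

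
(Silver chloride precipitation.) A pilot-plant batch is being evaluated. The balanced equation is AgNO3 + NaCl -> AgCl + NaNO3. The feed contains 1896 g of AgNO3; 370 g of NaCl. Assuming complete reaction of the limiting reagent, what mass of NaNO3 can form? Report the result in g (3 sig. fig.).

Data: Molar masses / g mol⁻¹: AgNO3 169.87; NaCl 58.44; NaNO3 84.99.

n(AgNO3) = 1896 / 169.87 = 11.16 mol
n(NaCl) = 370.0 / 58.44 = 6.331 mol
n/ν → AgNO3: 11.16, NaCl: 6.331; NaCl is limiting.
n(NaNO3) = (1/1) × 6.331 = 6.331 mol
mass = 6.331 × 84.99 = 538.1 g

538 g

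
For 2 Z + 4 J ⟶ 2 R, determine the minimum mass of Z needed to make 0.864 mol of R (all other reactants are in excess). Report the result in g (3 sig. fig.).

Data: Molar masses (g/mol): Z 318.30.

275 g

n(R) = 0.8640 mol
n(Z) = (2/2) × 0.8640 = 0.8640 mol
mass = 0.8640 × 318.30 = 275.0 g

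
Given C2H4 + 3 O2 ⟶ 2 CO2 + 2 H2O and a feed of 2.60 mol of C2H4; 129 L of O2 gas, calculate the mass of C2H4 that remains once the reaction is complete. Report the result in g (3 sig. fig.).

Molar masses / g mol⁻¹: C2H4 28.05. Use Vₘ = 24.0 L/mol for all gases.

n(C2H4) = 2.600 mol
n(O2) = 129.0 / 24.0 = 5.375 mol
n/ν → C2H4: 2.600, O2: 1.792; O2 is limiting.
C2H4 consumed = (1/3) × 5.375 = 1.792 mol
C2H4 remaining = 2.600 − 1.792 = 0.8080 mol
mass = 0.8080 × 28.05 = 22.66 g

22.7 g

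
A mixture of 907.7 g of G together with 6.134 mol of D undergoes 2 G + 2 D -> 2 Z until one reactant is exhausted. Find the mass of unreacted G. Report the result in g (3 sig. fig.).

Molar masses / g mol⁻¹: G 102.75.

277 g

n(G) = 907.7 / 102.75 = 8.834 mol
n(D) = 6.134 mol
n/ν for G = 8.834/2 = 4.417
n/ν for D = 6.134/2 = 3.067
Smallest n/ν is D → limiting reagent.
G consumed = (2/2) × 6.134 = 6.134 mol
G remaining = 8.834 − 6.134 = 2.700 mol
mass = 2.700 × 102.75 = 277.4 g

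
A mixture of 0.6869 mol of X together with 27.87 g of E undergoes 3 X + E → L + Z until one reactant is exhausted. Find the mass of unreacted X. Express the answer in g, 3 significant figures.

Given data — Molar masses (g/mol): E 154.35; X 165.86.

24.1 g

n(X) = 0.6869 mol
n(E) = 27.87 / 154.35 = 0.1806 mol
n/ν for X = 0.6869/3 = 0.2290
n/ν for E = 0.1806/1 = 0.1806
Smallest n/ν is E → limiting reagent.
X consumed = (3/1) × 0.1806 = 0.5418 mol
X remaining = 0.6869 − 0.5418 = 0.1451 mol
mass = 0.1451 × 165.86 = 24.07 g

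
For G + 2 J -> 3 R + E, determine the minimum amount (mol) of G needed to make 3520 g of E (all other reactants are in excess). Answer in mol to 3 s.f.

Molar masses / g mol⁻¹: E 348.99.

10.1 mol

n(E) = 3520 / 348.99 = 10.09 mol
n(G) = (1/1) × 10.09 = 10.09 mol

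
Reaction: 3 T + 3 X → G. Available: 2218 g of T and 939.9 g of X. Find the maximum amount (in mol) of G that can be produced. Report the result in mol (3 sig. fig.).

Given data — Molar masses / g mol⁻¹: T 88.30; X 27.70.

8.37 mol

n(T) = 2218 / 88.30 = 25.12 mol
n(X) = 939.9 / 27.70 = 33.93 mol
n/ν → T: 8.373, X: 11.31; T is limiting.
n(G) = (1/3) × 25.12 = 8.373 mol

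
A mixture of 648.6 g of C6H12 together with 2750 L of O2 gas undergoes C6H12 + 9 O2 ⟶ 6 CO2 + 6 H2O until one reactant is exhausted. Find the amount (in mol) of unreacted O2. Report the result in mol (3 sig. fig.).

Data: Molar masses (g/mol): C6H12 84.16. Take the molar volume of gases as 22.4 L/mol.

53.4 mol

n(C6H12) = 648.6 / 84.16 = 7.707 mol
n(O2) = 2750 / 22.4 = 122.8 mol
n/ν → C6H12: 7.707, O2: 13.64; C6H12 is limiting.
O2 consumed = (9/1) × 7.707 = 69.36 mol
O2 remaining = 122.8 − 69.36 = 53.44 mol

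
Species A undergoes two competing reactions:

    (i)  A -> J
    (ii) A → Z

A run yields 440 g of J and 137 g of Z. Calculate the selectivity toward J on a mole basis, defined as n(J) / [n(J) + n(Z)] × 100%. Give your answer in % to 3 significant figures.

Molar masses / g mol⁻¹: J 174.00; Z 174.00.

n(J) = 440 / 174.00 = 2.529 mol
n(Z) = 137 / 174.00 = 0.7874 mol
selectivity = 2.529/(2.529+0.7874) × 100 = 76.26 %

76.3 %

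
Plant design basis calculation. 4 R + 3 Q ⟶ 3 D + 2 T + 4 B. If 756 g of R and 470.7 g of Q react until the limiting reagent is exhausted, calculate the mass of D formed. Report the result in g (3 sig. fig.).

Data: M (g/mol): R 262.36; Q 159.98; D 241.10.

n(R) = 756.0 / 262.36 = 2.882 mol
n(Q) = 470.7 / 159.98 = 2.942 mol
n/ν → R: 0.7205, Q: 0.9807; R is limiting.
n(D) = (3/4) × 2.882 = 2.162 mol
mass = 2.162 × 241.10 = 521.3 g

521 g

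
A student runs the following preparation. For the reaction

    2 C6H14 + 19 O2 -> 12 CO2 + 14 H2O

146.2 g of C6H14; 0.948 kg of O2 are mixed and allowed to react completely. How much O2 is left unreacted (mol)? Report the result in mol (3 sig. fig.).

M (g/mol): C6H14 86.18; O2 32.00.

n(C6H14) = 146.2 / 86.18 = 1.696 mol
n(O2) = 0.9480×1000 / 32.00 = 29.63 mol
n/ν for C6H14 = 1.696/2 = 0.8480
n/ν for O2 = 29.63/19 = 1.559
Smallest n/ν is C6H14 → limiting reagent.
O2 consumed = (19/2) × 1.696 = 16.11 mol
O2 remaining = 29.63 − 16.11 = 13.52 mol

13.5 mol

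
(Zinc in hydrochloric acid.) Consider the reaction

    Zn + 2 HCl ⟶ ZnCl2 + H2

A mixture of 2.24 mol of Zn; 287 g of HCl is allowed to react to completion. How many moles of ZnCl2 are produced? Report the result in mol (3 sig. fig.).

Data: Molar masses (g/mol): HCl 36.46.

2.24 mol

n(Zn) = 2.240 mol
n(HCl) = 287.0 / 36.46 = 7.872 mol
n/ν for Zn = 2.240/1 = 2.240
n/ν for HCl = 7.872/2 = 3.936
Smallest n/ν is Zn → limiting reagent.
n(ZnCl2) = (1/1) × 2.240 = 2.240 mol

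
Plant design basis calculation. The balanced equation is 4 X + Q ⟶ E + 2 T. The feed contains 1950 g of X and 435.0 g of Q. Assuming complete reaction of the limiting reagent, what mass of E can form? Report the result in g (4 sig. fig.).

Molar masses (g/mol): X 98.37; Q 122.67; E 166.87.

n(X) = 1950 / 98.37 = 19.82 mol
n(Q) = 435.0 / 122.67 = 3.546 mol
n/ν → X: 4.955, Q: 3.546; Q is limiting.
n(E) = (1/1) × 3.546 = 3.546 mol
mass = 3.546 × 166.87 = 591.7 g

591.7 g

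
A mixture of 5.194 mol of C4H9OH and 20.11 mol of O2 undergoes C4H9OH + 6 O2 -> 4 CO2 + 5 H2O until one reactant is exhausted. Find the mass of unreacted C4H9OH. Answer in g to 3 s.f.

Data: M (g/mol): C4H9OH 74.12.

137 g

n(C4H9OH) = 5.194 mol
n(O2) = 20.11 mol
n/ν → C4H9OH: 5.194, O2: 3.352; O2 is limiting.
C4H9OH consumed = (1/6) × 20.11 = 3.352 mol
C4H9OH remaining = 5.194 − 3.352 = 1.842 mol
mass = 1.842 × 74.12 = 136.5 g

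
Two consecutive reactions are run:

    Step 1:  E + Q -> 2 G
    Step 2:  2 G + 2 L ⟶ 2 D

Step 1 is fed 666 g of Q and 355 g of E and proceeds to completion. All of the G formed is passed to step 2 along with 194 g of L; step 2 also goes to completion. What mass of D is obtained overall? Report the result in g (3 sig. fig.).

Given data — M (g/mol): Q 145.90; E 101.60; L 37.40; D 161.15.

836 g

Step 1:
n(Q) = 666.0 / 145.90 = 4.565 mol
n(E) = 355.0 / 101.60 = 3.494 mol
n/ν for Q = 4.565/1 = 4.565
n/ν for E = 3.494/1 = 3.494
Smallest n/ν is E → limiting reagent.
n(G) produced = (2/1) × 3.494 = 6.988 mol
Step 2:
n(G) available = 6.988 mol
n(L) = 194.0 / 37.40 = 5.187 mol
n/ν for G = 6.988/2 = 3.494
n/ν for L = 5.187/2 = 2.594
Smallest n/ν is L → limiting reagent.
n(D) = (2/2) × 5.187 = 5.187 mol
mass = 5.187 × 161.15 = 835.9 g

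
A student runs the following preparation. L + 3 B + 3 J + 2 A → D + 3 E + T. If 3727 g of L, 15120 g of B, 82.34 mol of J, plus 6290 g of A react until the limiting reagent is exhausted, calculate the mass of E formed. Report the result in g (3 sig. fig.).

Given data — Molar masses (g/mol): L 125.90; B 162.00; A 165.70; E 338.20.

19300 g

n(L) = 3727 / 125.90 = 29.60 mol
n(B) = 15120 / 162.00 = 93.33 mol
n(J) = 82.34 mol
n(A) = 6290 / 165.70 = 37.96 mol
n/ν → L: 29.60, B: 31.11, J: 27.45, A: 18.98; A is limiting.
n(E) = (3/2) × 37.96 = 56.94 mol
mass = 56.94 × 338.20 = 19260 g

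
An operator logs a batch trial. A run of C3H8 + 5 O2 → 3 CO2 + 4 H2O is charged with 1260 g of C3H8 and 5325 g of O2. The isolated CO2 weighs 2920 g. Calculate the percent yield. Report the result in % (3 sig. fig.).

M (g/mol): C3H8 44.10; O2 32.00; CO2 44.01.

n(C3H8) = 1260 / 44.10 = 28.57 mol
n(O2) = 5325 / 32.00 = 166.4 mol
n/ν → C3H8: 28.57, O2: 33.28; C3H8 is limiting.
theoretical n(CO2) = (3/1) × 28.57 = 85.71 mol → 3772 g
% yield = 2920 / 3772 × 100 = 77.41 %

77.4 %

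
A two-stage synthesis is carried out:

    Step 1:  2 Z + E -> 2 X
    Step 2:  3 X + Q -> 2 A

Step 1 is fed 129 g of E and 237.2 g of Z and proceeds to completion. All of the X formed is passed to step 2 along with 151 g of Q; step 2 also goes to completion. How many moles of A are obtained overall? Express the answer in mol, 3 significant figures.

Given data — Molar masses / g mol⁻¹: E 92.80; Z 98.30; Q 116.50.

Step 1:
n(E) = 129.0 / 92.80 = 1.390 mol
n(Z) = 237.2 / 98.30 = 2.413 mol
n/ν → E: 1.390, Z: 1.207; Z is limiting.
n(X) produced = (2/2) × 2.413 = 2.413 mol
Step 2:
n(X) available = 2.413 mol
n(Q) = 151.0 / 116.50 = 1.296 mol
n/ν → X: 0.8043, Q: 1.296; X is limiting.
n(A) = (2/3) × 2.413 = 1.609 mol

1.61 mol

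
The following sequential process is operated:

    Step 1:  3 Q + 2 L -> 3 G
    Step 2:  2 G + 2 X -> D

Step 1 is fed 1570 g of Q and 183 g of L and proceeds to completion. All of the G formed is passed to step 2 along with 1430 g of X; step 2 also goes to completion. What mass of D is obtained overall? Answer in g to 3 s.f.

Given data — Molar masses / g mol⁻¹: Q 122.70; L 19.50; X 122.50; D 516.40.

3010 g

Step 1:
n(Q) = 1570 / 122.70 = 12.80 mol
n(L) = 183.0 / 19.50 = 9.385 mol
n/ν for Q = 12.80/3 = 4.267
n/ν for L = 9.385/2 = 4.693
Smallest n/ν is Q → limiting reagent.
n(G) produced = (3/3) × 12.80 = 12.80 mol
Step 2:
n(G) available = 12.80 mol
n(X) = 1430 / 122.50 = 11.67 mol
n/ν for G = 12.80/2 = 6.400
n/ν for X = 11.67/2 = 5.835
Smallest n/ν is X → limiting reagent.
n(D) = (1/2) × 11.67 = 5.835 mol
mass = 5.835 × 516.40 = 3013 g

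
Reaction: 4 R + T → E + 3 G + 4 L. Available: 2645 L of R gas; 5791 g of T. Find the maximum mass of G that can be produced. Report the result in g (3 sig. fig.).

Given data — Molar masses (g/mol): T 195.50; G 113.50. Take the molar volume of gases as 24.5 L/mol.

9190 g

n(R) = 2645 / 24.5 = 108.0 mol
n(T) = 5791 / 195.50 = 29.62 mol
n/ν → R: 27.00, T: 29.62; R is limiting.
n(G) = (3/4) × 108.0 = 81.00 mol
mass = 81.00 × 113.50 = 9194 g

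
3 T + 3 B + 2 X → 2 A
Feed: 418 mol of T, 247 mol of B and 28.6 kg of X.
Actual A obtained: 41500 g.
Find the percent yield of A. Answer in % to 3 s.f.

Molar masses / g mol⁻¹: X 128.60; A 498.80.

n(T) = 418.0 mol
n(B) = 247.0 mol
n(X) = 28.60×1000 / 128.60 = 222.4 mol
n/ν for T = 418.0/3 = 139.3
n/ν for B = 247.0/3 = 82.33
n/ν for X = 222.4/2 = 111.2
Smallest n/ν is B → limiting reagent.
theoretical n(A) = (2/3) × 247.0 = 164.7 mol → 82150 g
% yield = 41500 / 82150 × 100 = 50.52 %

50.5 %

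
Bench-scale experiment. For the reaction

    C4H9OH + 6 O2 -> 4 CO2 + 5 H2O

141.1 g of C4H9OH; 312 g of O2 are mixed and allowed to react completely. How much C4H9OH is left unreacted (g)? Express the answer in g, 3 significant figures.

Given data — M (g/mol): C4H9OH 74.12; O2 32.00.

n(C4H9OH) = 141.1 / 74.12 = 1.904 mol
n(O2) = 312.0 / 32.00 = 9.750 mol
n/ν for C4H9OH = 1.904/1 = 1.904
n/ν for O2 = 9.750/6 = 1.625
Smallest n/ν is O2 → limiting reagent.
C4H9OH consumed = (1/6) × 9.750 = 1.625 mol
C4H9OH remaining = 1.904 − 1.625 = 0.2790 mol
mass = 0.2790 × 74.12 = 20.68 g

20.7 g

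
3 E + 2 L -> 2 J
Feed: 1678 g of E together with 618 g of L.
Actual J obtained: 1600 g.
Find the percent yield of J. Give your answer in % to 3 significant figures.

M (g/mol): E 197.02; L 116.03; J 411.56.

n(E) = 1678 / 197.02 = 8.517 mol
n(L) = 618.0 / 116.03 = 5.326 mol
n/ν for E = 8.517/3 = 2.839
n/ν for L = 5.326/2 = 2.663
Smallest n/ν is L → limiting reagent.
theoretical n(J) = (2/2) × 5.326 = 5.326 mol → 2192 g
% yield = 1600 / 2192 × 100 = 72.99 %

73.0 %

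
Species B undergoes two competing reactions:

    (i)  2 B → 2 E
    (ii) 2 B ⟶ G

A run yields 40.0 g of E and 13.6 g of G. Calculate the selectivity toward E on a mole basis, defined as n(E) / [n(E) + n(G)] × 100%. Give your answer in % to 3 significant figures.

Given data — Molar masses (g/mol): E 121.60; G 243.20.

85.5 %

n(E) = 40.0 / 121.60 = 0.3289 mol
n(G) = 13.6 / 243.20 = 0.05592 mol
selectivity = 0.3289/(0.3289+0.05592) × 100 = 85.47 %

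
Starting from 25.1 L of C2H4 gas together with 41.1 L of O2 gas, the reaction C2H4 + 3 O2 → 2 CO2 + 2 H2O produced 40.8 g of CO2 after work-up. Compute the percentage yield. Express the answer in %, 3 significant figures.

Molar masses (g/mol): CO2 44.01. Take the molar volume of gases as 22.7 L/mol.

76.8 %

n(C2H4) = 25.10 / 22.7 = 1.106 mol
n(O2) = 41.10 / 22.7 = 1.811 mol
n/ν → C2H4: 1.106, O2: 0.6037; O2 is limiting.
theoretical n(CO2) = (2/3) × 1.811 = 1.207 mol → 53.12 g
% yield = 40.8 / 53.12 × 100 = 76.81 %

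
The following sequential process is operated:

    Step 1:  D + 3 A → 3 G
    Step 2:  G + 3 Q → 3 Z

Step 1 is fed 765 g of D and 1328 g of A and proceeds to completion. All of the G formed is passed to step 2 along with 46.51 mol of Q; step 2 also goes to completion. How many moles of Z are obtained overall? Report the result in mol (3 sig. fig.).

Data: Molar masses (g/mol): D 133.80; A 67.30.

46.5 mol

Step 1:
n(D) = 765.0 / 133.80 = 5.717 mol
n(A) = 1328 / 67.30 = 19.73 mol
n/ν for D = 5.717/1 = 5.717
n/ν for A = 19.73/3 = 6.577
Smallest n/ν is D → limiting reagent.
n(G) produced = (3/1) × 5.717 = 17.15 mol
Step 2:
n(G) available = 17.15 mol
n(Q) = 46.51 mol
n/ν for G = 17.15/1 = 17.15
n/ν for Q = 46.51/3 = 15.50
Smallest n/ν is Q → limiting reagent.
n(Z) = (3/3) × 46.51 = 46.51 mol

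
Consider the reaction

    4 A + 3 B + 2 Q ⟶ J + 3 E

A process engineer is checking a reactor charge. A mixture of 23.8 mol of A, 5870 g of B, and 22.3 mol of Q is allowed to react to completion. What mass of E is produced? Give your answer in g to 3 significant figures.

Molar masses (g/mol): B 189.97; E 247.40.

4420 g

n(A) = 23.80 mol
n(B) = 5870 / 189.97 = 30.90 mol
n(Q) = 22.30 mol
n/ν → A: 5.950, B: 10.30, Q: 11.15; A is limiting.
n(E) = (3/4) × 23.80 = 17.85 mol
mass = 17.85 × 247.40 = 4416 g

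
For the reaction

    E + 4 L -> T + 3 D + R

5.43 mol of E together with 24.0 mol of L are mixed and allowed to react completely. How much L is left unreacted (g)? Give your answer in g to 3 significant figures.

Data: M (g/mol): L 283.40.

n(E) = 5.430 mol
n(L) = 24.00 mol
n/ν for E = 5.430/1 = 5.430
n/ν for L = 24.00/4 = 6.000
Smallest n/ν is E → limiting reagent.
L consumed = (4/1) × 5.430 = 21.72 mol
L remaining = 24.00 − 21.72 = 2.280 mol
mass = 2.280 × 283.40 = 646.2 g

646 g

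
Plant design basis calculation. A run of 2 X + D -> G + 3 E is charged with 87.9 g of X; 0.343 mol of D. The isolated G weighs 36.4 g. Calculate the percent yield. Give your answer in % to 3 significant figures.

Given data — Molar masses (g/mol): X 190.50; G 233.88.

n(X) = 87.90 / 190.50 = 0.4614 mol
n(D) = 0.3430 mol
n/ν → X: 0.2307, D: 0.3430; X is limiting.
theoretical n(G) = (1/2) × 0.4614 = 0.2307 mol → 53.96 g
% yield = 36.4 / 53.96 × 100 = 67.46 %

67.5 %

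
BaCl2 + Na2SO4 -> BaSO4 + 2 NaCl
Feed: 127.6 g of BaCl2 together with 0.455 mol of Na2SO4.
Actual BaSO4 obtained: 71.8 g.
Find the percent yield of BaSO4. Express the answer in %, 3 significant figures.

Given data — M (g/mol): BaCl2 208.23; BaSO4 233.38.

n(BaCl2) = 127.6 / 208.23 = 0.6128 mol
n(Na2SO4) = 0.4550 mol
n/ν → BaCl2: 0.6128, Na2SO4: 0.4550; Na2SO4 is limiting.
theoretical n(BaSO4) = (1/1) × 0.4550 = 0.4550 mol → 106.2 g
% yield = 71.8 / 106.2 × 100 = 67.61 %

67.6 %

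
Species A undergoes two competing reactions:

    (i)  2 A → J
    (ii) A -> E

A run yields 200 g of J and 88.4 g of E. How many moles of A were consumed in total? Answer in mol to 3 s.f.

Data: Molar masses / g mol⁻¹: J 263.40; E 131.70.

2.19 mol

n(J) = 200 / 263.40 = 0.7593 mol
n(E) = 88.4 / 131.70 = 0.6712 mol
n(A) via (i) = (2/1)×0.7593 = 1.519 mol
n(A) via (ii) = (1/1)×0.6712 = 0.6712 mol
total n(A) = 1.519 + 0.6712 = 2.190 mol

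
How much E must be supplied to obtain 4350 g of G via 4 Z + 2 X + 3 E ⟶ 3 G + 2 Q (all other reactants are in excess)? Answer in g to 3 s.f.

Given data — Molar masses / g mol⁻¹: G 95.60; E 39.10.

n(G) = 4350 / 95.60 = 45.50 mol
n(E) = (3/3) × 45.50 = 45.50 mol
mass = 45.50 × 39.10 = 1779 g

1780 g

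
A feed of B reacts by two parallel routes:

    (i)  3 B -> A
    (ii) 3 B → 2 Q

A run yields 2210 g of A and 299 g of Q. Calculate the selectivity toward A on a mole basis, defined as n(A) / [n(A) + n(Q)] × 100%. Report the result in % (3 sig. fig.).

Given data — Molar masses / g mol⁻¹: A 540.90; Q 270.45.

78.7 %

n(A) = 2210 / 540.90 = 4.086 mol
n(Q) = 299 / 270.45 = 1.106 mol
selectivity = 4.086/(4.086+1.106) × 100 = 78.70 %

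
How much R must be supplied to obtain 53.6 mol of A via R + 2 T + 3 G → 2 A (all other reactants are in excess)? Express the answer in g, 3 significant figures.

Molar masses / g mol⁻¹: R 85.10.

n(A) = 53.60 mol
n(R) = (1/2) × 53.60 = 26.80 mol
mass = 26.80 × 85.10 = 2281 g

2280 g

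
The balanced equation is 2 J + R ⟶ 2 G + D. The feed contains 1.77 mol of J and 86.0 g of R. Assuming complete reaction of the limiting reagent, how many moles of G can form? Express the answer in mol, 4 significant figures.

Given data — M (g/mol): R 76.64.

n(J) = 1.770 mol
n(R) = 86.00 / 76.64 = 1.122 mol
n/ν → J: 0.8850, R: 1.122; J is limiting.
n(G) = (2/2) × 1.770 = 1.770 mol

1.770 mol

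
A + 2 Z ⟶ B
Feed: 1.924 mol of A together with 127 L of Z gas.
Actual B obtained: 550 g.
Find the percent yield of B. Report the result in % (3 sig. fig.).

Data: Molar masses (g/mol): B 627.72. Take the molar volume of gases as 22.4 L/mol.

n(A) = 1.924 mol
n(Z) = 127.0 / 22.4 = 5.670 mol
n/ν for A = 1.924/1 = 1.924
n/ν for Z = 5.670/2 = 2.835
Smallest n/ν is A → limiting reagent.
theoretical n(B) = (1/1) × 1.924 = 1.924 mol → 1208 g
% yield = 550 / 1208 × 100 = 45.53 %

45.5 %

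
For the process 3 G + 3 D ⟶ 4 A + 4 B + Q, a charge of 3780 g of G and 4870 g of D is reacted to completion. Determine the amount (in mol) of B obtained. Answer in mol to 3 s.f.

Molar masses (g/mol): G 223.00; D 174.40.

22.6 mol

n(G) = 3780 / 223.00 = 16.95 mol
n(D) = 4870 / 174.40 = 27.92 mol
n/ν → G: 5.650, D: 9.307; G is limiting.
n(B) = (4/3) × 16.95 = 22.60 mol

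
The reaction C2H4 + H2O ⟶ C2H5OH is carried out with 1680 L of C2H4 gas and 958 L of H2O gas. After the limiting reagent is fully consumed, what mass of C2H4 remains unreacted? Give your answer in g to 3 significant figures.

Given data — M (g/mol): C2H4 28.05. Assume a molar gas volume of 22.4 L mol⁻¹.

n(C2H4) = 1680 / 22.4 = 75.00 mol
n(H2O) = 958.0 / 22.4 = 42.77 mol
n/ν → C2H4: 75.00, H2O: 42.77; H2O is limiting.
C2H4 consumed = (1/1) × 42.77 = 42.77 mol
C2H4 remaining = 75.00 − 42.77 = 32.23 mol
mass = 32.23 × 28.05 = 904.1 g

904 g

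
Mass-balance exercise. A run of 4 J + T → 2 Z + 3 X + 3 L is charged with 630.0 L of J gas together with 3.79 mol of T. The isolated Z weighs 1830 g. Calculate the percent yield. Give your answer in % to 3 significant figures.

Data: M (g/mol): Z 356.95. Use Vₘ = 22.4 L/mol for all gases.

n(J) = 630.0 / 22.4 = 28.13 mol
n(T) = 3.790 mol
n/ν for J = 28.13/4 = 7.033
n/ν for T = 3.790/1 = 3.790
Smallest n/ν is T → limiting reagent.
theoretical n(Z) = (2/1) × 3.790 = 7.580 mol → 2706 g
% yield = 1830 / 2706 × 100 = 67.63 %

67.6 %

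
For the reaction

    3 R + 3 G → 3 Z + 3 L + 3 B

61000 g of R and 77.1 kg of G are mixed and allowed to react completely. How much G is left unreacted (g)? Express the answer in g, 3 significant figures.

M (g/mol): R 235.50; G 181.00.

n(R) = 61000 / 235.50 = 259.0 mol
n(G) = 77.10×1000 / 181.00 = 426.0 mol
n/ν → R: 86.33, G: 142.0; R is limiting.
G consumed = (3/3) × 259.0 = 259.0 mol
G remaining = 426.0 − 259.0 = 167.0 mol
mass = 167.0 × 181.00 = 30230 g

30200 g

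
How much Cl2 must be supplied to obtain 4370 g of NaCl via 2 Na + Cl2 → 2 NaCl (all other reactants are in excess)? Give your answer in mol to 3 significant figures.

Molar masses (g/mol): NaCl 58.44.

n(NaCl) = 4370 / 58.44 = 74.78 mol
n(Cl2) = (1/2) × 74.78 = 37.39 mol

37.4 mol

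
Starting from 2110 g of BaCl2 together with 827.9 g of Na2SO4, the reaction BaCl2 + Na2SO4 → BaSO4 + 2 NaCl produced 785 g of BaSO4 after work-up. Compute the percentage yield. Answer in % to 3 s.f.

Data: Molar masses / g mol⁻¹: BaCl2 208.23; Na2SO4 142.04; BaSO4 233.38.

n(BaCl2) = 2110 / 208.23 = 10.13 mol
n(Na2SO4) = 827.9 / 142.04 = 5.829 mol
n/ν for BaCl2 = 10.13/1 = 10.13
n/ν for Na2SO4 = 5.829/1 = 5.829
Smallest n/ν is Na2SO4 → limiting reagent.
theoretical n(BaSO4) = (1/1) × 5.829 = 5.829 mol → 1360 g
% yield = 785 / 1360 × 100 = 57.72 %

57.7 %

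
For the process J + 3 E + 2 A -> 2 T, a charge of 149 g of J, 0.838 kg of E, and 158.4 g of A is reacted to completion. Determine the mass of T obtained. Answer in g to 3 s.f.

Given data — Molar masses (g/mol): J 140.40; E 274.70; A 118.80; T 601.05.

801 g

n(J) = 149.0 / 140.40 = 1.061 mol
n(E) = 0.8380×1000 / 274.70 = 3.051 mol
n(A) = 158.4 / 118.80 = 1.333 mol
n/ν for J = 1.061/1 = 1.061
n/ν for E = 3.051/3 = 1.017
n/ν for A = 1.333/2 = 0.6665
Smallest n/ν is A → limiting reagent.
n(T) = (2/2) × 1.333 = 1.333 mol
mass = 1.333 × 601.05 = 801.2 g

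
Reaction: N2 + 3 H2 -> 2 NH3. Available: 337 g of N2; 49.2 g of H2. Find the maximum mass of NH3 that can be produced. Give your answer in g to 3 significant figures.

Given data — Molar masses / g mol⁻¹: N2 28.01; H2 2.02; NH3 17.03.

277 g

n(N2) = 337.0 / 28.01 = 12.03 mol
n(H2) = 49.20 / 2.02 = 24.36 mol
n/ν → N2: 12.03, H2: 8.120; H2 is limiting.
n(NH3) = (2/3) × 24.36 = 16.24 mol
mass = 16.24 × 17.03 = 276.6 g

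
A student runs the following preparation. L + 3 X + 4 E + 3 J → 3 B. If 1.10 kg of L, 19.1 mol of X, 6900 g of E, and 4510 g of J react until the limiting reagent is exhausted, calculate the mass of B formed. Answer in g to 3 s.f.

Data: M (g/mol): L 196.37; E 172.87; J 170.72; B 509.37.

8560 g

n(L) = 1.100×1000 / 196.37 = 5.602 mol
n(X) = 19.10 mol
n(E) = 6900 / 172.87 = 39.91 mol
n(J) = 4510 / 170.72 = 26.42 mol
n/ν → L: 5.602, X: 6.367, E: 9.978, J: 8.807; L is limiting.
n(B) = (3/1) × 5.602 = 16.81 mol
mass = 16.81 × 509.37 = 8563 g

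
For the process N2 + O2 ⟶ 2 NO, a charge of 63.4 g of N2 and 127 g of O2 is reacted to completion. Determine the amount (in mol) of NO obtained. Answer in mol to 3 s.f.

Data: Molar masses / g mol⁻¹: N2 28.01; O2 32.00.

4.53 mol

n(N2) = 63.40 / 28.01 = 2.263 mol
n(O2) = 127.0 / 32.00 = 3.969 mol
n/ν for N2 = 2.263/1 = 2.263
n/ν for O2 = 3.969/1 = 3.969
Smallest n/ν is N2 → limiting reagent.
n(NO) = (2/1) × 2.263 = 4.526 mol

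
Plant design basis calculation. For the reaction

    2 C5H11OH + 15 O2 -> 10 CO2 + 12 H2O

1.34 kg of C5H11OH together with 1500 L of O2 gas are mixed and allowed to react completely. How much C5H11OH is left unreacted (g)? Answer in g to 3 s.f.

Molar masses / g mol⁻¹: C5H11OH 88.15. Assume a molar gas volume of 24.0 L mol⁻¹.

605 g

n(C5H11OH) = 1.340×1000 / 88.15 = 15.20 mol
n(O2) = 1500 / 24.0 = 62.50 mol
n/ν for C5H11OH = 15.20/2 = 7.600
n/ν for O2 = 62.50/15 = 4.167
Smallest n/ν is O2 → limiting reagent.
C5H11OH consumed = (2/15) × 62.50 = 8.333 mol
C5H11OH remaining = 15.20 − 8.333 = 6.867 mol
mass = 6.867 × 88.15 = 605.3 g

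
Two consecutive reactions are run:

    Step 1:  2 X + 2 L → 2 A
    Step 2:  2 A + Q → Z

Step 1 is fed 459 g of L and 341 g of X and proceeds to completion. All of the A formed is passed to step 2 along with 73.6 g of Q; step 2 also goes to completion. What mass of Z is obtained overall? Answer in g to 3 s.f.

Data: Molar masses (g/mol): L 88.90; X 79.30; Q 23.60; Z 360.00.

774 g

Step 1:
n(L) = 459.0 / 88.90 = 5.163 mol
n(X) = 341.0 / 79.30 = 4.300 mol
n/ν → L: 2.582, X: 2.150; X is limiting.
n(A) produced = (2/2) × 4.300 = 4.300 mol
Step 2:
n(A) available = 4.300 mol
n(Q) = 73.60 / 23.60 = 3.119 mol
n/ν → A: 2.150, Q: 3.119; A is limiting.
n(Z) = (1/2) × 4.300 = 2.150 mol
mass = 2.150 × 360.00 = 774.0 g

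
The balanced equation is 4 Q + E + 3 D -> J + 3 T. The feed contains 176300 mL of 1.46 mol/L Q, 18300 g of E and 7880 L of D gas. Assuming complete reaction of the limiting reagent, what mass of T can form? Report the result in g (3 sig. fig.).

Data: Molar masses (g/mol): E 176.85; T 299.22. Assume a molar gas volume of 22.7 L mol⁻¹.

n(Q) = 1.46 × 176300/1000 = 257.4 mol
n(E) = 18300 / 176.85 = 103.5 mol
n(D) = 7880 / 22.7 = 347.1 mol
n/ν → Q: 64.35, E: 103.5, D: 115.7; Q is limiting.
n(T) = (3/4) × 257.4 = 193.1 mol
mass = 193.1 × 299.22 = 57780 g

57800 g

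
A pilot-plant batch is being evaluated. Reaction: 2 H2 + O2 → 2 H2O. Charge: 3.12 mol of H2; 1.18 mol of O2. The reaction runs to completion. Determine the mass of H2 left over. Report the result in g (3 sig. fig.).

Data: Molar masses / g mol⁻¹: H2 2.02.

n(H2) = 3.120 mol
n(O2) = 1.180 mol
n/ν for H2 = 3.120/2 = 1.560
n/ν for O2 = 1.180/1 = 1.180
Smallest n/ν is O2 → limiting reagent.
H2 consumed = (2/1) × 1.180 = 2.360 mol
H2 remaining = 3.120 − 2.360 = 0.7600 mol
mass = 0.7600 × 2.02 = 1.535 g

1.54 g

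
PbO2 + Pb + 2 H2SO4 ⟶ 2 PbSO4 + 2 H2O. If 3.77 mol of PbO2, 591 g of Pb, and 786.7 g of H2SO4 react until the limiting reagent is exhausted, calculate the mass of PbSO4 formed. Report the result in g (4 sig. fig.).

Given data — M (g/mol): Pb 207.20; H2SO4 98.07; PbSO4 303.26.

n(PbO2) = 3.770 mol
n(Pb) = 591.0 / 207.20 = 2.852 mol
n(H2SO4) = 786.7 / 98.07 = 8.022 mol
n/ν → PbO2: 3.770, Pb: 2.852, H2SO4: 4.011; Pb is limiting.
n(PbSO4) = (2/1) × 2.852 = 5.704 mol
mass = 5.704 × 303.26 = 1730 g

1730 g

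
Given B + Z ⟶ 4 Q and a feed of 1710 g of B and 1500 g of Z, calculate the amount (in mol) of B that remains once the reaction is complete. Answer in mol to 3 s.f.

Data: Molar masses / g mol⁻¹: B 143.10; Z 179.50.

3.59 mol

n(B) = 1710 / 143.10 = 11.95 mol
n(Z) = 1500 / 179.50 = 8.357 mol
n/ν for B = 11.95/1 = 11.95
n/ν for Z = 8.357/1 = 8.357
Smallest n/ν is Z → limiting reagent.
B consumed = (1/1) × 8.357 = 8.357 mol
B remaining = 11.95 − 8.357 = 3.593 mol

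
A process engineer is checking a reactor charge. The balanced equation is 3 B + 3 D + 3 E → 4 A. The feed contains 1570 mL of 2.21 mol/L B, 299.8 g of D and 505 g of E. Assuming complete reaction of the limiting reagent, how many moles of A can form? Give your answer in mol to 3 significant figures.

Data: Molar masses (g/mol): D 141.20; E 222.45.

2.83 mol

n(B) = 2.21 × 1570/1000 = 3.470 mol
n(D) = 299.8 / 141.20 = 2.123 mol
n(E) = 505.0 / 222.45 = 2.270 mol
n/ν for B = 3.470/3 = 1.157
n/ν for D = 2.123/3 = 0.7077
n/ν for E = 2.270/3 = 0.7567
Smallest n/ν is D → limiting reagent.
n(A) = (4/3) × 2.123 = 2.831 mol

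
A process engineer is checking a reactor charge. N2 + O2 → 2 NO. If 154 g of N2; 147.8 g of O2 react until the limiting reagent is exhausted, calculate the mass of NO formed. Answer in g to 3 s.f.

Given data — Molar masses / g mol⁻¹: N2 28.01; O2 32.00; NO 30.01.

n(N2) = 154.0 / 28.01 = 5.498 mol
n(O2) = 147.8 / 32.00 = 4.619 mol
n/ν for N2 = 5.498/1 = 5.498
n/ν for O2 = 4.619/1 = 4.619
Smallest n/ν is O2 → limiting reagent.
n(NO) = (2/1) × 4.619 = 9.238 mol
mass = 9.238 × 30.01 = 277.2 g

277 g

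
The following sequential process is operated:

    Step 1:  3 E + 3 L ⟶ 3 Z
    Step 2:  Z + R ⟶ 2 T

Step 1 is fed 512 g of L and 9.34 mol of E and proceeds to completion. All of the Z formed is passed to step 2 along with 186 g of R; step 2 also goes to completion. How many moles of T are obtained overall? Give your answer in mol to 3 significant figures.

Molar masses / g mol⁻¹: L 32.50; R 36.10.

10.3 mol

Step 1:
n(L) = 512.0 / 32.50 = 15.75 mol
n(E) = 9.340 mol
n/ν for L = 15.75/3 = 5.250
n/ν for E = 9.340/3 = 3.113
Smallest n/ν is E → limiting reagent.
n(Z) produced = (3/3) × 9.340 = 9.340 mol
Step 2:
n(Z) available = 9.340 mol
n(R) = 186.0 / 36.10 = 5.152 mol
n/ν for Z = 9.340/1 = 9.340
n/ν for R = 5.152/1 = 5.152
Smallest n/ν is R → limiting reagent.
n(T) = (2/1) × 5.152 = 10.30 mol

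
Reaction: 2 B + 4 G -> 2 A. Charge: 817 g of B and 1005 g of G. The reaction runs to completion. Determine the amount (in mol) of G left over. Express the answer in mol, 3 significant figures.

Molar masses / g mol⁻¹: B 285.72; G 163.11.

n(B) = 817.0 / 285.72 = 2.859 mol
n(G) = 1005 / 163.11 = 6.161 mol
n/ν → B: 1.430, G: 1.540; B is limiting.
G consumed = (4/2) × 2.859 = 5.718 mol
G remaining = 6.161 − 5.718 = 0.4430 mol

0.443 mol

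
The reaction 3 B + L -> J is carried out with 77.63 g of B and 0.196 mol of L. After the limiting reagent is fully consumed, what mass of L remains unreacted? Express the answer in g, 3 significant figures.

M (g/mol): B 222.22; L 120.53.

9.59 g

n(B) = 77.63 / 222.22 = 0.3493 mol
n(L) = 0.1960 mol
n/ν → B: 0.1164, L: 0.1960; B is limiting.
L consumed = (1/3) × 0.3493 = 0.1164 mol
L remaining = 0.1960 − 0.1164 = 0.07960 mol
mass = 0.07960 × 120.53 = 9.594 g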